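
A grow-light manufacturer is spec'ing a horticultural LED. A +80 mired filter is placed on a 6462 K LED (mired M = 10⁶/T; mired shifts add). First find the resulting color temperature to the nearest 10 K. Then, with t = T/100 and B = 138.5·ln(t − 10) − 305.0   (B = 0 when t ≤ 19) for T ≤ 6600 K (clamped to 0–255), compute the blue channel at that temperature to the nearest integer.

M_in = 10⁶/6462 = 154.75; M_out = 154.75 + (+80) = 234.75.
T_out = 10⁶/234.75 = 4259.8 K → 4260 K; t = 42.6.
B = 138.5·ln(42.6 − 10) − 305.0 = 138.5·ln 32.6 − 305.0 = 138.5·3.4843 − 305.0 = 177.577.
Rounded: 178.

178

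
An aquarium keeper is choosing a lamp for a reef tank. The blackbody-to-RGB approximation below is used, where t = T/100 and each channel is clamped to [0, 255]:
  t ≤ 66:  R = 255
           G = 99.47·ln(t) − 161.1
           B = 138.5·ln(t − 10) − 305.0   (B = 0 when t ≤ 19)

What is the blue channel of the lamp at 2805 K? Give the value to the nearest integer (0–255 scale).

t = 2805/100 = 28.05; the t ≤ 66 branch applies.
B = 138.5·ln(28.05 − 10) − 305.0 = 138.5·ln 18.05 − 305.0 = 138.5·2.8931 − 305.0 = 95.701.
Rounded: 96.

96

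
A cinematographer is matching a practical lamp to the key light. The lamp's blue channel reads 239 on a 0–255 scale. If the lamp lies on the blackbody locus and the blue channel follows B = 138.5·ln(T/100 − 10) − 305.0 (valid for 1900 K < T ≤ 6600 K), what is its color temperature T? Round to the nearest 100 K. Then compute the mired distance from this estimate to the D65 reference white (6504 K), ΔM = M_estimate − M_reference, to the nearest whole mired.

+10 mireds

ln(t − 10) = (239 + 305.0) / 138.5 = 3.9278.
t − 10 = e^3.9278 = 50.795, so t = 60.795.
T = 100·t = 6079 K → 6100 K to the nearest 100 K.
M_estimate = 10⁶/6100 = 163.93; M_reference = 10⁶/6504 = 153.75.
ΔM = 163.93 − 153.75 = 10.18 → +10 mireds.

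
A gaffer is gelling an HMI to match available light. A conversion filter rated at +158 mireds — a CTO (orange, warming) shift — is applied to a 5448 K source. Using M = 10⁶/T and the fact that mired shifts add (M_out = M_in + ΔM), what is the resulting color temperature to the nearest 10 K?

M_in = 10⁶/5448 = 183.55 mireds.
M_out = 183.55 + (+158) = 341.55 mireds.
T_out = 10⁶/341.55 = 2927.8 K → 2930 K.

2930 K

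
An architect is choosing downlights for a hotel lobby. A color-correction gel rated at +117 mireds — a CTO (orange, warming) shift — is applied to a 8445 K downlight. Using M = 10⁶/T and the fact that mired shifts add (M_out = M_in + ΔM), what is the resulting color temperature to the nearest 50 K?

4250 K

M_in = 10⁶/8445 = 118.41 mireds.
M_out = 118.41 + (+117) = 235.41 mireds.
T_out = 10⁶/235.41 = 4247.8 K → 4250 K.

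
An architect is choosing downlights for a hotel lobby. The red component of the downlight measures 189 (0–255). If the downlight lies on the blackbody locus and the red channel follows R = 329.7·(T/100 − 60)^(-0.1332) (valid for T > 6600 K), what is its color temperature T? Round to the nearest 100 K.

(t − 60)^(-0.1332) = 189/329.7 = 0.57325.
t − 60 = 0.57325^(1/-0.1332) = 0.57325^(-7.508) = 65.199, so t = 125.199.
T = 100·t = 12520 K → 12500 K to the nearest 100 K.

12500 K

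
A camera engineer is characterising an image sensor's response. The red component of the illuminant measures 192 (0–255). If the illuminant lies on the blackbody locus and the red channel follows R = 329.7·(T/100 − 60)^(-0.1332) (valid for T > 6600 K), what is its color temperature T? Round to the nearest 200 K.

11800 K

(t − 60)^(-0.1332) = 192/329.7 = 0.58235.
t − 60 = 0.58235^(1/-0.1332) = 0.58235^(-7.508) = 57.929, so t = 117.929.
T = 100·t = 11793 K → 11800 K to the nearest 200 K.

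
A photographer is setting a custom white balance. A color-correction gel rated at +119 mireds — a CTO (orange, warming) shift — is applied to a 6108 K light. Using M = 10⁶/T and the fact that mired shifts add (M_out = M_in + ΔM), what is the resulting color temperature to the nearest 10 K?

M_in = 10⁶/6108 = 163.72 mireds.
M_out = 163.72 + (+119) = 282.72 mireds.
T_out = 10⁶/282.72 = 3537.1 K → 3540 K.

3540 K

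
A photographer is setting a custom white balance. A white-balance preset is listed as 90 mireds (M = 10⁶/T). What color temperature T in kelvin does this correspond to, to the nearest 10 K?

11110 K

T = 10⁶ / 90 = 11111.11 K → 11110 K.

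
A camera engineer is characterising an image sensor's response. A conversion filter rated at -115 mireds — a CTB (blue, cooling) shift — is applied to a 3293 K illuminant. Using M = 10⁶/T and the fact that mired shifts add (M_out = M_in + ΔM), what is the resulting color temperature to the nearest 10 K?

M_in = 10⁶/3293 = 303.67 mireds.
M_out = 303.67 + (-115) = 188.67 mireds.
T_out = 10⁶/188.67 = 5300.1 K → 5300 K.

5300 K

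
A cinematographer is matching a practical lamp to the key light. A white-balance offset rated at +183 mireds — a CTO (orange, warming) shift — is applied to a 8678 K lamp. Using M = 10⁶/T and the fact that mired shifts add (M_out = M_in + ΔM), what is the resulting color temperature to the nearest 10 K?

M_in = 10⁶/8678 = 115.23 mireds.
M_out = 115.23 + (+183) = 298.23 mireds.
T_out = 10⁶/298.23 = 3353.1 K → 3350 K.

3350 K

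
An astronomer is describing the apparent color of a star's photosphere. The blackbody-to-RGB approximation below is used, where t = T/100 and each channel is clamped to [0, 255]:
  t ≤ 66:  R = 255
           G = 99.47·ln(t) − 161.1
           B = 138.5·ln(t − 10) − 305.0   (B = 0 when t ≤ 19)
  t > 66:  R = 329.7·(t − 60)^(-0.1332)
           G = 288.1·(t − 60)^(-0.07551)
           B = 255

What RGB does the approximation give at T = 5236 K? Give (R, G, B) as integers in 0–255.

(255, 233, 214)

t = 5236/100 = 52.36; the t ≤ 66 branch applies.
R = 255 by definition for t ≤ 66.
G = 99.47·ln 52.36 − 161.1 = 99.47·3.9581 − 161.1 = 232.616.
B = 138.5·ln(52.36 − 10) − 305.0 = 138.5·ln 42.36 − 305.0 = 138.5·3.7462 − 305.0 = 213.849.
Rounded: (255, 233, 214).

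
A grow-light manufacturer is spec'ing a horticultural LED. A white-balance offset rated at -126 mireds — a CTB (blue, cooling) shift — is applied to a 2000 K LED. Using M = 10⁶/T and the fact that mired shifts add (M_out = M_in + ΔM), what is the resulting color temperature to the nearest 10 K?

2670 K

M_in = 10⁶/2000 = 500.00 mireds.
M_out = 500.00 + (-126) = 374.00 mireds.
T_out = 10⁶/374.00 = 2673.8 K → 2670 K.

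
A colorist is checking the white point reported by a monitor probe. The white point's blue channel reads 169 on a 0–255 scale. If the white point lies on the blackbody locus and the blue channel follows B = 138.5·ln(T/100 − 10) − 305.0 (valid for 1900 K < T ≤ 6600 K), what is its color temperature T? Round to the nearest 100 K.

ln(t − 10) = (169 + 305.0) / 138.5 = 3.4224.
t − 10 = e^3.4224 = 30.642, so t = 40.642.
T = 100·t = 4064 K → 4100 K to the nearest 100 K.

4100 K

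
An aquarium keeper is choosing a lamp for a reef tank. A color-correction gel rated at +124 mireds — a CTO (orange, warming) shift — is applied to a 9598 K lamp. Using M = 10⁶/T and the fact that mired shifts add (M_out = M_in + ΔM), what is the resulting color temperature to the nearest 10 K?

4380 K

M_in = 10⁶/9598 = 104.19 mireds.
M_out = 104.19 + (+124) = 228.19 mireds.
T_out = 10⁶/228.19 = 4382.3 K → 4380 K.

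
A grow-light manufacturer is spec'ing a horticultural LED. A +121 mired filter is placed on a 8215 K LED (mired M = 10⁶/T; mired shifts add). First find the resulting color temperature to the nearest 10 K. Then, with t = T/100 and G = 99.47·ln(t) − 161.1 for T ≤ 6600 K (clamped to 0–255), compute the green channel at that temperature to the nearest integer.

M_in = 10⁶/8215 = 121.73; M_out = 121.73 + (+121) = 242.73.
T_out = 10⁶/242.73 = 4119.8 K → 4120 K; t = 41.2.
G = 99.47·ln 41.2 − 161.1 = 99.47·3.7184 − 161.1 = 208.773.
Rounded: 209.

209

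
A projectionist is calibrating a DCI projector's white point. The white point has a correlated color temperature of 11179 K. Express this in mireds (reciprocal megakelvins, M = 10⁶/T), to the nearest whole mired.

89 mireds

M = 10⁶ / 11179 = 89.453 → 89 mireds.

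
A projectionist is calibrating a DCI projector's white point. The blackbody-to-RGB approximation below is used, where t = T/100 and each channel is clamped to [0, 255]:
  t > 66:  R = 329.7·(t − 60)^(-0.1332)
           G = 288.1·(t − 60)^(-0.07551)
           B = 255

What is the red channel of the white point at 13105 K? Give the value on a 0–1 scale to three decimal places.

0.733

t = 13105/100 = 131.05; the t > 66 branch applies.
R = 329.7·(131.05 − 60)^(-0.1332) = 329.7·71.05^(-0.1332) = 329.7·0.56672 = 186.849.
On a 0–1 scale: 186.849/255 = 0.7327 → 0.733.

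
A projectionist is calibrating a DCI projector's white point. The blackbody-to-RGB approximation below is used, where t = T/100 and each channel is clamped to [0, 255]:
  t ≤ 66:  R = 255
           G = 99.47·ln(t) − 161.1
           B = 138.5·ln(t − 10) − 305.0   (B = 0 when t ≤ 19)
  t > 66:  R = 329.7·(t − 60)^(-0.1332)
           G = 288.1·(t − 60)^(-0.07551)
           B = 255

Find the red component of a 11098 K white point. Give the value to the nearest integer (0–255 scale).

195

t = 11098/100 = 110.98; the t > 66 branch applies.
R = 329.7·(110.98 − 60)^(-0.1332) = 329.7·50.98^(-0.1332) = 329.7·0.59234 = 195.296.
Rounded: 195.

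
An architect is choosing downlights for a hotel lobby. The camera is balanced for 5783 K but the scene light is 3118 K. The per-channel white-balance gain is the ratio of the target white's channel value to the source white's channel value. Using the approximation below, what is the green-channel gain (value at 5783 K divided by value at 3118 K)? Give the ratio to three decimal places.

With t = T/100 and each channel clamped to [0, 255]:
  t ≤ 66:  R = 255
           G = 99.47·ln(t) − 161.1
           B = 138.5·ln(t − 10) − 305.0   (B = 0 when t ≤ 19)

At 3118 K (t = 31.18):
  G = 99.47·ln 31.18 − 161.1 = 99.47·3.4398 − 161.1 = 181.055.
At 5783 K (t = 57.83):
  G = 99.47·ln 57.83 − 161.1 = 99.47·4.0575 − 161.1 = 242.500.
Gain = 242.500 / 181.055 = 1.3394 → 1.339.

1.339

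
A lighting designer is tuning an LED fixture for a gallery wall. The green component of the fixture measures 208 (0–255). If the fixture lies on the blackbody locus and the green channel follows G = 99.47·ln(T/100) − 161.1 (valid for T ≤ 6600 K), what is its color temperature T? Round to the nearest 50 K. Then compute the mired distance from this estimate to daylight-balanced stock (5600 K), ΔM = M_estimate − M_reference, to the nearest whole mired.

ln t = (208 + 161.1) / 99.47 = 3.7107.
t = e^3.7107 = 40.881.
T = 100·t = 4088 K → 4100 K to the nearest 50 K.
M_estimate = 10⁶/4100 = 243.90; M_reference = 10⁶/5600 = 178.57.
ΔM = 243.90 − 178.57 = 65.33 → +65 mireds.

+65 mireds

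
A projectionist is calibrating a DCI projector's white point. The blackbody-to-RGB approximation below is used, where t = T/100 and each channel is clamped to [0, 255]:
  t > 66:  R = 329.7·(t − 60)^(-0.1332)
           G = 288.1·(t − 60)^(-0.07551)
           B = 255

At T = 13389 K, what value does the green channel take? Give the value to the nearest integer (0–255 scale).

208

t = 13389/100 = 133.89; the t > 66 branch applies.
G = 288.1·(133.89 − 60)^(-0.07551) = 288.1·73.89^(-0.07551) = 288.1·0.72261 = 208.184.
Rounded: 208.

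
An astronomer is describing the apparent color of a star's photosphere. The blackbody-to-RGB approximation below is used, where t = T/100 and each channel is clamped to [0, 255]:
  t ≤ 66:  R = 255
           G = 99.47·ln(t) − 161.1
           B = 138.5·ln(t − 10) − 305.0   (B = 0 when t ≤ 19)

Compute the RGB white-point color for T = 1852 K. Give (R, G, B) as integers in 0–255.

t = 1852/100 = 18.52; the t ≤ 66 branch applies.
R = 255 by definition for t ≤ 66.
G = 99.47·ln 18.52 − 161.1 = 99.47·2.9189 − 161.1 = 129.238.
t = 18.52 ≤ 19, so B = 0.
Rounded: (255, 129, 0).

(255, 129, 0)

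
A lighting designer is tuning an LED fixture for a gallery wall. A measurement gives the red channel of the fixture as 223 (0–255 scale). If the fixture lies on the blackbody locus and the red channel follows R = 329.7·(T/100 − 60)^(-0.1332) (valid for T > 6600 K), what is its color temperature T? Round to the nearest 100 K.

7900 K

(t − 60)^(-0.1332) = 223/329.7 = 0.67637.
t − 60 = 0.67637^(1/-0.1332) = 0.67637^(-7.508) = 18.831, so t = 78.831.
T = 100·t = 7883 K → 7900 K to the nearest 100 K.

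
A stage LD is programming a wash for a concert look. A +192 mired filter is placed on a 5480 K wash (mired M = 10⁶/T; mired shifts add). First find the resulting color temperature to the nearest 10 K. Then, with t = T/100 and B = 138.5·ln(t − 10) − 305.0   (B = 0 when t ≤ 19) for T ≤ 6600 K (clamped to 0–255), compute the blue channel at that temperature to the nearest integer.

M_in = 10⁶/5480 = 182.48; M_out = 182.48 + (+192) = 374.48.
T_out = 10⁶/374.48 = 2670.4 K → 2670 K; t = 26.7.
B = 138.5·ln(26.7 − 10) − 305.0 = 138.5·ln 16.7 − 305.0 = 138.5·2.8154 − 305.0 = 84.934.
Rounded: 85.

85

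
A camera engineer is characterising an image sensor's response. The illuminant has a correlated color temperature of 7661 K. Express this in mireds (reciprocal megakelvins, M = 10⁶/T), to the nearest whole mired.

M = 10⁶ / 7661 = 130.531 → 131 mireds.

131 mireds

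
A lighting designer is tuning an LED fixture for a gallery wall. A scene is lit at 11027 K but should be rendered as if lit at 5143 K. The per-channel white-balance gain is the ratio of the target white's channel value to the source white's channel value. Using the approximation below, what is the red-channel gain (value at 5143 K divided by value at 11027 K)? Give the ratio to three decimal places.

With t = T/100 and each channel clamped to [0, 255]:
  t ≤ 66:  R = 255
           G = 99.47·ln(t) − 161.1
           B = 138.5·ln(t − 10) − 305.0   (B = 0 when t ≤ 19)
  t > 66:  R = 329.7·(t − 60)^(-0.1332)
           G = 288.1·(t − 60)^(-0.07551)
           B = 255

At 11027 K (t = 110.27):
  R = 329.7·(110.27 − 60)^(-0.1332) = 329.7·50.27^(-0.1332) = 329.7·0.59345 = 195.661.
At 5143 K (t = 51.43):
  R = 255 by definition for t ≤ 66.
Gain = 255.000 / 195.661 = 1.3033 → 1.303.

1.303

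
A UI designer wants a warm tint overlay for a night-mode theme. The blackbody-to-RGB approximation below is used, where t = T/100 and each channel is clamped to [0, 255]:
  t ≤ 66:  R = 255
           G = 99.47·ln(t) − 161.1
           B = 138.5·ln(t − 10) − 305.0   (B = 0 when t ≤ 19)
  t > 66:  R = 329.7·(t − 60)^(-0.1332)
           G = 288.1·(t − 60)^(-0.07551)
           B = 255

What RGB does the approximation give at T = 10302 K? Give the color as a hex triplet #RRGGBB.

#C8D9FF

t = 10302/100 = 103.02; the t > 66 branch applies.
R = 329.7·(103.02 − 60)^(-0.1332) = 329.7·43.02^(-0.1332) = 329.7·0.60589 = 199.763.
G = 288.1·(103.02 − 60)^(-0.07551) = 288.1·43.02^(-0.07551) = 288.1·0.75273 = 216.863.
B = 255 by definition for t > 66.
Rounded: (200, 217, 255).
In hex: #C8D9FF.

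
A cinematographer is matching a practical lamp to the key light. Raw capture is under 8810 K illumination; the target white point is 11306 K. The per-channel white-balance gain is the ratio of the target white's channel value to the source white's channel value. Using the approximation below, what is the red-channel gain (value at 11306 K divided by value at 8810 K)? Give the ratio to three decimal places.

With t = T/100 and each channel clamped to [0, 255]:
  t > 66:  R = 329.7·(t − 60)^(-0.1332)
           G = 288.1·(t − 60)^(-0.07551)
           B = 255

At 8810 K (t = 88.1):
  R = 329.7·(88.1 − 60)^(-0.1332) = 329.7·28.1^(-0.1332) = 329.7·0.64126 = 211.423.
At 11306 K (t = 113.06):
  R = 329.7·(113.06 − 60)^(-0.1332) = 329.7·53.06^(-0.1332) = 329.7·0.58920 = 194.258.
Gain = 194.258 / 211.423 = 0.9188 → 0.919.

0.919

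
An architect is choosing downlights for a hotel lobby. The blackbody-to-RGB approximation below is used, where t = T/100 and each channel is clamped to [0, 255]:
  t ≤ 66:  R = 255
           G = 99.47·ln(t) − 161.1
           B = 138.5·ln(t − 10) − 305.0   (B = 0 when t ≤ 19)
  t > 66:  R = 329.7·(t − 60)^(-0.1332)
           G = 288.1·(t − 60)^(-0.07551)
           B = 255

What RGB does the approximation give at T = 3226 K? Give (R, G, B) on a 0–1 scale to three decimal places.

(1.000, 0.723, 0.489)

t = 3226/100 = 32.26; the t ≤ 66 branch applies.
R = 255 by definition for t ≤ 66.
G = 99.47·ln 32.26 − 161.1 = 99.47·3.4738 − 161.1 = 184.442.
B = 138.5·ln(32.26 − 10) − 305.0 = 138.5·ln 22.26 − 305.0 = 138.5·3.1028 − 305.0 = 124.737.
Dividing each by 255: (1.0000, 0.7233, 0.4892) → (1.000, 0.723, 0.489).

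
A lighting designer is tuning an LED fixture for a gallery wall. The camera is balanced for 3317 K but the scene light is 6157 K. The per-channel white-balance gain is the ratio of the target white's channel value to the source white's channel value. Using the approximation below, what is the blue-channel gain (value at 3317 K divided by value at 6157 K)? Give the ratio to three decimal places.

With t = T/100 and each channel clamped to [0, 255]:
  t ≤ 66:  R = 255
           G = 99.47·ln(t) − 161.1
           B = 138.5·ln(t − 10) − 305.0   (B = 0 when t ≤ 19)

At 6157 K (t = 61.57):
  B = 138.5·ln(61.57 − 10) − 305.0 = 138.5·ln 51.57 − 305.0 = 138.5·3.9429 − 305.0 = 241.097.
At 3317 K (t = 33.17):
  B = 138.5·ln(33.17 − 10) − 305.0 = 138.5·ln 23.17 − 305.0 = 138.5·3.1429 − 305.0 = 130.286.
Gain = 130.286 / 241.097 = 0.5404 → 0.540.

0.540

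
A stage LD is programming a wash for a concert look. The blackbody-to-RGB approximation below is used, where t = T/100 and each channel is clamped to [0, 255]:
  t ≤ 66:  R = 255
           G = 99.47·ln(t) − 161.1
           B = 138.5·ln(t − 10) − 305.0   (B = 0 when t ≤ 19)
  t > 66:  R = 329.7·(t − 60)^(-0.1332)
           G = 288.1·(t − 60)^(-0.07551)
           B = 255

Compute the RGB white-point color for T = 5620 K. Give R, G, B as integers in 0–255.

R=255, G=240, B=226

t = 5620/100 = 56.2; the t ≤ 66 branch applies.
R = 255 by definition for t ≤ 66.
G = 99.47·ln 56.2 − 161.1 = 99.47·4.0289 − 161.1 = 239.656.
B = 138.5·ln(56.2 − 10) − 305.0 = 138.5·ln 46.2 − 305.0 = 138.5·3.8330 − 305.0 = 225.868.
Rounded: (255, 240, 226).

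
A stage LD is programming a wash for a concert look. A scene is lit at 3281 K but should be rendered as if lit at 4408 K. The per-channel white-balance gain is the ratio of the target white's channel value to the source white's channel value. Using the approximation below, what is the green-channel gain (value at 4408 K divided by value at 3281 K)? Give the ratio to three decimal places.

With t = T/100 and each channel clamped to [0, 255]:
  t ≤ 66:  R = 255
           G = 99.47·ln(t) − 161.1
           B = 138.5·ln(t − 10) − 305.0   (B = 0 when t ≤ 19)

At 3281 K (t = 32.81):
  G = 99.47·ln 32.81 − 161.1 = 99.47·3.4907 − 161.1 = 186.123.
At 4408 K (t = 44.08):
  G = 99.47·ln 44.08 − 161.1 = 99.47·3.7860 − 161.1 = 215.494.
Gain = 215.494 / 186.123 = 1.1578 → 1.158.

1.158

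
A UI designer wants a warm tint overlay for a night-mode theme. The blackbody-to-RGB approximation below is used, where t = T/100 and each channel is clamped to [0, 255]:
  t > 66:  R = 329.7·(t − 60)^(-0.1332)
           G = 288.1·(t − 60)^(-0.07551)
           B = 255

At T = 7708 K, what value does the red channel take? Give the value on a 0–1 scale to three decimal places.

0.886

t = 7708/100 = 77.08; the t > 66 branch applies.
R = 329.7·(77.08 − 60)^(-0.1332) = 329.7·17.08^(-0.1332) = 329.7·0.68522 = 225.918.
On a 0–1 scale: 225.918/255 = 0.8860 → 0.886.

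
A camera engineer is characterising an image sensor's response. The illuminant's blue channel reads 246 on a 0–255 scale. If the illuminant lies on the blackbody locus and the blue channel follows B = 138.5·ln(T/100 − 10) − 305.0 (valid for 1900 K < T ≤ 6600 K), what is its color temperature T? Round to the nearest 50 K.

6350 K

ln(t − 10) = (246 + 305.0) / 138.5 = 3.9783.
t − 10 = e^3.9783 = 53.428, so t = 63.428.
T = 100·t = 6343 K → 6350 K to the nearest 50 K.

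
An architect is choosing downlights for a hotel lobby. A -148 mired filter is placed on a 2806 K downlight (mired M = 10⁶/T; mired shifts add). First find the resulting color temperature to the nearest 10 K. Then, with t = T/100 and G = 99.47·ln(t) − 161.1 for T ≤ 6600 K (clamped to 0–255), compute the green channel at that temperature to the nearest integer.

M_in = 10⁶/2806 = 356.38; M_out = 356.38 + (-148) = 208.38.
T_out = 10⁶/208.38 = 4798.9 K → 4800 K; t = 48.
G = 99.47·ln 48 − 161.1 = 99.47·3.8712 − 161.1 = 223.968.
Rounded: 224.

224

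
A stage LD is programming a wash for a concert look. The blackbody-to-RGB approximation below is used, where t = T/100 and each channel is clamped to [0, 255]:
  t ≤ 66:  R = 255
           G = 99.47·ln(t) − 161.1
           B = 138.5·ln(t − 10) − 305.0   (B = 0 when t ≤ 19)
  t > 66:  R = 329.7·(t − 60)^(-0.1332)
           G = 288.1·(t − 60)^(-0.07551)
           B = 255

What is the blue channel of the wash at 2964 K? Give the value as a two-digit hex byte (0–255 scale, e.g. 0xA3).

t = 2964/100 = 29.64; the t ≤ 66 branch applies.
B = 138.5·ln(29.64 − 10) − 305.0 = 138.5·ln 19.64 − 305.0 = 138.5·2.9776 − 305.0 = 107.393.
Rounded: 107; in hex, 0x6B.

0x6B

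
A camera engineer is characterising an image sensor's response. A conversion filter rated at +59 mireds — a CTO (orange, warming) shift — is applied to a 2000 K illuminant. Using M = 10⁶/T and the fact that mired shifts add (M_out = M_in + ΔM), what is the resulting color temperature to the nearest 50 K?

1800 K

M_in = 10⁶/2000 = 500.00 mireds.
M_out = 500.00 + (+59) = 559.00 mireds.
T_out = 10⁶/559.00 = 1788.9 K → 1800 K.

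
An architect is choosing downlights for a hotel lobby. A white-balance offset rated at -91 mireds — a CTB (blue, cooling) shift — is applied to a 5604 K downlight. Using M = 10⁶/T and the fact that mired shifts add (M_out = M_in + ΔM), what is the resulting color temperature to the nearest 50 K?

11450 K

M_in = 10⁶/5604 = 178.44 mireds.
M_out = 178.44 + (-91) = 87.44 mireds.
T_out = 10⁶/87.44 = 11435.9 K → 11450 K.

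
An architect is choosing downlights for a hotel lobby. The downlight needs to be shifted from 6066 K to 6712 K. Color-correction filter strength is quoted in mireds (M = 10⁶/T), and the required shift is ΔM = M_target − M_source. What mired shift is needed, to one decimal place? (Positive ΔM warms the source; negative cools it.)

-15.9 mireds

M_source = 10⁶/6066 = 164.853; M_target = 10⁶/6712 = 148.987.
ΔM = 148.987 − 164.853 = -15.866 → -15.9 mireds, a cooling shift.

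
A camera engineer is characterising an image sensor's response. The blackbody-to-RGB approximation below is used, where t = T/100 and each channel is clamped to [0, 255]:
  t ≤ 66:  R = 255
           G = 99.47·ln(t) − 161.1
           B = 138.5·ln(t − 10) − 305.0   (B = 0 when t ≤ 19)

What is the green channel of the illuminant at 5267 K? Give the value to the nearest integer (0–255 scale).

233

t = 5267/100 = 52.67; the t ≤ 66 branch applies.
G = 99.47·ln 52.67 − 161.1 = 99.47·3.9640 − 161.1 = 233.204.
Rounded: 233.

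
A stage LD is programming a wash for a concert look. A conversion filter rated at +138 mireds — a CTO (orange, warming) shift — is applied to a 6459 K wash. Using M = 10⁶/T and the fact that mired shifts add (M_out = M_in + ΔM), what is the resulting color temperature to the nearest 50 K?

M_in = 10⁶/6459 = 154.82 mireds.
M_out = 154.82 + (+138) = 292.82 mireds.
T_out = 10⁶/292.82 = 3415.0 K → 3400 K.

3400 K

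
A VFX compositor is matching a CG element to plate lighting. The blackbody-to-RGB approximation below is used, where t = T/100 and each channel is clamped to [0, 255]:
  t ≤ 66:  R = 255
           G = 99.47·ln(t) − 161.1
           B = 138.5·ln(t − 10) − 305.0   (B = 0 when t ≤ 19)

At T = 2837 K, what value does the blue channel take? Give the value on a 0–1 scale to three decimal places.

0.385

t = 2837/100 = 28.37; the t ≤ 66 branch applies.
B = 138.5·ln(28.37 − 10) − 305.0 = 138.5·ln 18.37 − 305.0 = 138.5·2.9107 − 305.0 = 98.135.
On a 0–1 scale: 98.135/255 = 0.3848 → 0.385.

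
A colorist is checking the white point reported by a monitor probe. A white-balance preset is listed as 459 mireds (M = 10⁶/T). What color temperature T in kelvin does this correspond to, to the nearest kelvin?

T = 10⁶ / 459 = 2178.65 K → 2179 K.

2179 K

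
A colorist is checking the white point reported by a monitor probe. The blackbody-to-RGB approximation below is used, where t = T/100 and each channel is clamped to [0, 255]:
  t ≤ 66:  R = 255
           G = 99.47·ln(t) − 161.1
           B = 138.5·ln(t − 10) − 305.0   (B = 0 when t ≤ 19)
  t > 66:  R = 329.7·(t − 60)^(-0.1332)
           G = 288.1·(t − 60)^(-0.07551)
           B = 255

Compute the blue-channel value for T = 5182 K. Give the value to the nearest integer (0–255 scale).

212

t = 5182/100 = 51.82; the t ≤ 66 branch applies.
B = 138.5·ln(51.82 − 10) − 305.0 = 138.5·ln 41.82 − 305.0 = 138.5·3.7334 − 305.0 = 212.072.
Rounded: 212.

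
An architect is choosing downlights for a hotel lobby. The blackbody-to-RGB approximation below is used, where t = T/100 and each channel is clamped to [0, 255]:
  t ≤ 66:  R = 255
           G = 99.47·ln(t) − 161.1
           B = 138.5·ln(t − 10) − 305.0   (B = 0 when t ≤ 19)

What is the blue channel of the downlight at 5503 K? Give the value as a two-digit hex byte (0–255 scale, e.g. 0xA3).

0xDE

t = 5503/100 = 55.03; the t ≤ 66 branch applies.
B = 138.5·ln(55.03 − 10) − 305.0 = 138.5·ln 45.03 − 305.0 = 138.5·3.8073 − 305.0 = 222.315.
Rounded: 222; in hex, 0xDE.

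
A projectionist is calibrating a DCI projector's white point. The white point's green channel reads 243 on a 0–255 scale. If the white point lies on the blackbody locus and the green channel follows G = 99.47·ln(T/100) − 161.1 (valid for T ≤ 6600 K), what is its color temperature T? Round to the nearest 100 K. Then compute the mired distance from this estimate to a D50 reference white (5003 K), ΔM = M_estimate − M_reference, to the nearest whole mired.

-27 mireds

ln t = (243 + 161.1) / 99.47 = 4.0625.
t = e^4.0625 = 58.121.
T = 100·t = 5812 K → 5800 K to the nearest 100 K.
M_estimate = 10⁶/5800 = 172.41; M_reference = 10⁶/5003 = 199.88.
ΔM = 172.41 − 199.88 = -27.47 → -27 mireds.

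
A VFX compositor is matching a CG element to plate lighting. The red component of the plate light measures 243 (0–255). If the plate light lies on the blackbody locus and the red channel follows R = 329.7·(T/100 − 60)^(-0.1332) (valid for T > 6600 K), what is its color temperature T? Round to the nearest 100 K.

(t − 60)^(-0.1332) = 243/329.7 = 0.73703.
t − 60 = 0.73703^(1/-0.1332) = 0.73703^(-7.508) = 9.882, so t = 69.882.
T = 100·t = 6988 K → 7000 K to the nearest 100 K.

7000 K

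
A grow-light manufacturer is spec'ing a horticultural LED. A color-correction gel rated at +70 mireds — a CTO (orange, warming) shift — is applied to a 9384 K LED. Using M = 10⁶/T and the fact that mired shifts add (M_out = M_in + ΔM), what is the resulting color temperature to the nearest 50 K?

M_in = 10⁶/9384 = 106.56 mireds.
M_out = 106.56 + (+70) = 176.56 mireds.
T_out = 10⁶/176.56 = 5663.7 K → 5650 K.

5650 K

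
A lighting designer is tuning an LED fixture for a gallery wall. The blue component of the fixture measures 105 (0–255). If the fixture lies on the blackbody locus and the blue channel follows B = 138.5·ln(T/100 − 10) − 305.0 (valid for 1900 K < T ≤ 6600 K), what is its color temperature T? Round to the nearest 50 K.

ln(t − 10) = (105 + 305.0) / 138.5 = 2.9603.
t − 10 = e^2.9603 = 19.304, so t = 29.304.
T = 100·t = 2930 K → 2950 K to the nearest 50 K.

2950 K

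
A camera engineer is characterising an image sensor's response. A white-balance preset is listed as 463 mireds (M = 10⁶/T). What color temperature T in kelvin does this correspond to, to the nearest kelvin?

2160 K

T = 10⁶ / 463 = 2159.83 K → 2160 K.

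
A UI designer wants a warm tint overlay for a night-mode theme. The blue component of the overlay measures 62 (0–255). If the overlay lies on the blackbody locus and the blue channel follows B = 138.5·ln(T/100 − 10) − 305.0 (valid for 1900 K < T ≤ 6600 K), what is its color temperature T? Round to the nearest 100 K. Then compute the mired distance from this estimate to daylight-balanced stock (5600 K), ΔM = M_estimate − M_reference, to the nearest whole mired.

ln(t − 10) = (62 + 305.0) / 138.5 = 2.6498.
t − 10 = e^2.6498 = 14.151, so t = 24.151.
T = 100·t = 2415 K → 2400 K to the nearest 100 K.
M_estimate = 10⁶/2400 = 416.67; M_reference = 10⁶/5600 = 178.57.
ΔM = 416.67 − 178.57 = 238.10 → +238 mireds.

+238 mireds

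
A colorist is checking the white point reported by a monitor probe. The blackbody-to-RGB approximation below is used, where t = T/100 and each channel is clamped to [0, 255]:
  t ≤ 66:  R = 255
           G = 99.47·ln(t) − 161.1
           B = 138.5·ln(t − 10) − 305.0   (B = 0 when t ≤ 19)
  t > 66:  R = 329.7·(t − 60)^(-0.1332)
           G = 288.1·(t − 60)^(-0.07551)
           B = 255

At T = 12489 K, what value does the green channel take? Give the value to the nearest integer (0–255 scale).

t = 12489/100 = 124.89; the t > 66 branch applies.
G = 288.1·(124.89 − 60)^(-0.07551) = 288.1·64.89^(-0.07551) = 288.1·0.72973 = 210.235.
Rounded: 210.

210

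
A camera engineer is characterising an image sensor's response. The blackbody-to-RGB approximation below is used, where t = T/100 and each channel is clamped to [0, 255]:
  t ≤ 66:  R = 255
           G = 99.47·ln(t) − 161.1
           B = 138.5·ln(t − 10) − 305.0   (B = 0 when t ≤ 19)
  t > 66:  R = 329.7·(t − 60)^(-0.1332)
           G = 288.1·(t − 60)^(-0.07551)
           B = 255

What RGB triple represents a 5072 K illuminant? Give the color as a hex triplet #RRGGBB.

t = 5072/100 = 50.72; the t ≤ 66 branch applies.
R = 255 by definition for t ≤ 66.
G = 99.47·ln 50.72 − 161.1 = 99.47·3.9263 − 161.1 = 229.451.
B = 138.5·ln(50.72 − 10) − 305.0 = 138.5·ln 40.72 − 305.0 = 138.5·3.7067 − 305.0 = 208.381.
Rounded: (255, 229, 208).
In hex: #FFE5D0.

#FFE5D0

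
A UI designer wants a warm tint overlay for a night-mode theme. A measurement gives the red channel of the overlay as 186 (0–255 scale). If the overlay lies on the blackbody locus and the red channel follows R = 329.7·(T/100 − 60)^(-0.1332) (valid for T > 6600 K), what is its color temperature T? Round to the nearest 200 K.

(t − 60)^(-0.1332) = 186/329.7 = 0.56415.
t − 60 = 0.56415^(1/-0.1332) = 0.56415^(-7.508) = 73.521, so t = 133.521.
T = 100·t = 13352 K → 13400 K to the nearest 200 K.

13400 K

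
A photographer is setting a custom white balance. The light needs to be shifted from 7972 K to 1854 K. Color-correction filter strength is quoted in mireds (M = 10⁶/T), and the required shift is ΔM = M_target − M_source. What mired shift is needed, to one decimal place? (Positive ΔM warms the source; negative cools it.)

M_source = 10⁶/7972 = 125.439; M_target = 10⁶/1854 = 539.374.
ΔM = 539.374 − 125.439 = 413.935 → +413.9 mireds, a warming shift.

+413.9 mireds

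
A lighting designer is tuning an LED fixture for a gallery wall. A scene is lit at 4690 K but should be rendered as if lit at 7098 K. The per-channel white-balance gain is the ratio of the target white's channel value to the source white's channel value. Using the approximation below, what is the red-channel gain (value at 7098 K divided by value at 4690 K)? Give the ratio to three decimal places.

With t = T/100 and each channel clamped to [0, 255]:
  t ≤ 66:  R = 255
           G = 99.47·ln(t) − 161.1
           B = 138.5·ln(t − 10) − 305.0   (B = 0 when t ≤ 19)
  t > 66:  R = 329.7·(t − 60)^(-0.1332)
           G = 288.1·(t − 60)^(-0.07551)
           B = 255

At 4690 K (t = 46.9):
  R = 255 by definition for t ≤ 66.
At 7098 K (t = 70.98):
  R = 329.7·(70.98 − 60)^(-0.1332) = 329.7·10.98^(-0.1332) = 329.7·0.72676 = 239.613.
Gain = 239.613 / 255.000 = 0.9397 → 0.940.

0.940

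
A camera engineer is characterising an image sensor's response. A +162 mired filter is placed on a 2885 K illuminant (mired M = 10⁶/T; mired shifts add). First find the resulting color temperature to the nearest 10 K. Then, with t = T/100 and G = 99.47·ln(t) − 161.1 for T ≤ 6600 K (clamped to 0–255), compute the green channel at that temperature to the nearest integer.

M_in = 10⁶/2885 = 346.62; M_out = 346.62 + (+162) = 508.62.
T_out = 10⁶/508.62 = 1966.1 K → 1970 K; t = 19.7.
G = 99.47·ln 19.7 − 161.1 = 99.47·2.9806 − 161.1 = 135.382.
Rounded: 135.

135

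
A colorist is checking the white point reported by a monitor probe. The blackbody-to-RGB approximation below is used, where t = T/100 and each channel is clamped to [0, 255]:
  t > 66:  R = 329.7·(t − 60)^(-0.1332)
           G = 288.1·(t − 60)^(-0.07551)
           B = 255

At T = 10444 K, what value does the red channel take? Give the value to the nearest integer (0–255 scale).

199

t = 10444/100 = 104.44; the t > 66 branch applies.
R = 329.7·(104.44 − 60)^(-0.1332) = 329.7·44.44^(-0.1332) = 329.7·0.60328 = 198.900.
Rounded: 199.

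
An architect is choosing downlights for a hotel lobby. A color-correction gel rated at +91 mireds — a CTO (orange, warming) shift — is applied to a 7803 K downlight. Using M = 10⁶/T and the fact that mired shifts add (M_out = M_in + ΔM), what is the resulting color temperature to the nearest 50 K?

4550 K

M_in = 10⁶/7803 = 128.16 mireds.
M_out = 128.16 + (+91) = 219.16 mireds.
T_out = 10⁶/219.16 = 4563.0 K → 4550 K.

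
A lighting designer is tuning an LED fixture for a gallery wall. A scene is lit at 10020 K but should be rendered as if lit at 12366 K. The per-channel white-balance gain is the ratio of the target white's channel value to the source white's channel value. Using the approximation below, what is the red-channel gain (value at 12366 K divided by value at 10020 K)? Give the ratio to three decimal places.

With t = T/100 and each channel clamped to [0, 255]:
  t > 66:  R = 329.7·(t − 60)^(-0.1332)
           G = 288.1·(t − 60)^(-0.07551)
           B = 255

0.941

At 10020 K (t = 100.2):
  R = 329.7·(100.2 − 60)^(-0.1332) = 329.7·40.2^(-0.1332) = 329.7·0.61139 = 201.575.
At 12366 K (t = 123.66):
  R = 329.7·(123.66 − 60)^(-0.1332) = 329.7·63.66^(-0.1332) = 329.7·0.57508 = 189.602.
Gain = 189.602 / 201.575 = 0.9406 → 0.941.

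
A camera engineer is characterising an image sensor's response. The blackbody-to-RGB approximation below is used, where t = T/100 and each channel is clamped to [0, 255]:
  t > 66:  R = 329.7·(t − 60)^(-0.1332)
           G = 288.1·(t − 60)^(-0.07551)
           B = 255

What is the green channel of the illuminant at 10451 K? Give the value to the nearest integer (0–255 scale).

216

t = 10451/100 = 104.51; the t > 66 branch applies.
G = 288.1·(104.51 − 60)^(-0.07551) = 288.1·44.51^(-0.07551) = 288.1·0.75080 = 216.306.
Rounded: 216.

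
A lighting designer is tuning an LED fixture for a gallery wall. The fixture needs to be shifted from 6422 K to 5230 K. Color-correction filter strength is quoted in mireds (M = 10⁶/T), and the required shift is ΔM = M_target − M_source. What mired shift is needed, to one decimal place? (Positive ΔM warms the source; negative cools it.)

M_source = 10⁶/6422 = 155.715; M_target = 10⁶/5230 = 191.205.
ΔM = 191.205 − 155.715 = 35.490 → +35.5 mireds, a warming shift.

+35.5 mireds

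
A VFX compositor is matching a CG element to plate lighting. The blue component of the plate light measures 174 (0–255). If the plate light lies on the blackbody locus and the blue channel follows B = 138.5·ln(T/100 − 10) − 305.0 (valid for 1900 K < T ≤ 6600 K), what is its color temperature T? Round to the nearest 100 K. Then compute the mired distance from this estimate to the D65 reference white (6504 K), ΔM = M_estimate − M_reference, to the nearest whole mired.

+84 mireds

ln(t − 10) = (174 + 305.0) / 138.5 = 3.4585.
t − 10 = e^3.4585 = 31.769, so t = 41.769.
T = 100·t = 4177 K → 4200 K to the nearest 100 K.
M_estimate = 10⁶/4200 = 238.10; M_reference = 10⁶/6504 = 153.75.
ΔM = 238.10 − 153.75 = 84.34 → +84 mireds.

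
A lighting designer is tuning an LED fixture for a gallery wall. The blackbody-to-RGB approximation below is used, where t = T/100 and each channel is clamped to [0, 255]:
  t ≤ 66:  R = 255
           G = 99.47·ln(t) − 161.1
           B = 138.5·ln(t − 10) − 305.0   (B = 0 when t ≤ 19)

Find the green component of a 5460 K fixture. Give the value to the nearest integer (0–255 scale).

237

t = 5460/100 = 54.6; the t ≤ 66 branch applies.
G = 99.47·ln 54.6 − 161.1 = 99.47·4.0000 − 161.1 = 236.783.
Rounded: 237.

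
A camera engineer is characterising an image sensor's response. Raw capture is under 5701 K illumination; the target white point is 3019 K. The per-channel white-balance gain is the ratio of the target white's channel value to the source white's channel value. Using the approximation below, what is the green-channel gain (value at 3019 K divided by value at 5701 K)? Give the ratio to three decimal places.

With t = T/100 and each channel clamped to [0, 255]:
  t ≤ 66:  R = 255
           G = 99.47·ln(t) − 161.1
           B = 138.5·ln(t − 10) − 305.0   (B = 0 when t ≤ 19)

At 5701 K (t = 57.01):
  G = 99.47·ln 57.01 − 161.1 = 99.47·4.0432 − 161.1 = 241.080.
At 3019 K (t = 30.19):
  G = 99.47·ln 30.19 − 161.1 = 99.47·3.4075 − 161.1 = 177.845.
Gain = 177.845 / 241.080 = 0.7377 → 0.738.

0.738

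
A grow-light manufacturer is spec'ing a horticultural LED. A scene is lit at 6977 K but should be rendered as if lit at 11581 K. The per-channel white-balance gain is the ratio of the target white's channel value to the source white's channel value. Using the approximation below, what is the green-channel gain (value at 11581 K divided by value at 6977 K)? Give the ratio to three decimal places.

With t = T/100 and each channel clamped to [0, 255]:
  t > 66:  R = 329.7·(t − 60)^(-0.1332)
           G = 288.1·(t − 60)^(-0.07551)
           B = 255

0.877

At 6977 K (t = 69.77):
  G = 288.1·(69.77 − 60)^(-0.07551) = 288.1·9.77^(-0.07551) = 288.1·0.84189 = 242.547.
At 11581 K (t = 115.81):
  G = 288.1·(115.81 − 60)^(-0.07551) = 288.1·55.81^(-0.07551) = 288.1·0.73808 = 212.642.
Gain = 212.642 / 242.547 = 0.8767 → 0.877.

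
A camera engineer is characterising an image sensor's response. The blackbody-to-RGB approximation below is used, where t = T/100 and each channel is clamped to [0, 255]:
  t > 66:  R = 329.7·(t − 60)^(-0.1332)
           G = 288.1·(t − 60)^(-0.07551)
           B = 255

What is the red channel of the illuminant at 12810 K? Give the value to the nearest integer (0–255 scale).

188

t = 12810/100 = 128.1; the t > 66 branch applies.
R = 329.7·(128.1 − 60)^(-0.1332) = 329.7·68.1^(-0.1332) = 329.7·0.56993 = 187.907.
Rounded: 188.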